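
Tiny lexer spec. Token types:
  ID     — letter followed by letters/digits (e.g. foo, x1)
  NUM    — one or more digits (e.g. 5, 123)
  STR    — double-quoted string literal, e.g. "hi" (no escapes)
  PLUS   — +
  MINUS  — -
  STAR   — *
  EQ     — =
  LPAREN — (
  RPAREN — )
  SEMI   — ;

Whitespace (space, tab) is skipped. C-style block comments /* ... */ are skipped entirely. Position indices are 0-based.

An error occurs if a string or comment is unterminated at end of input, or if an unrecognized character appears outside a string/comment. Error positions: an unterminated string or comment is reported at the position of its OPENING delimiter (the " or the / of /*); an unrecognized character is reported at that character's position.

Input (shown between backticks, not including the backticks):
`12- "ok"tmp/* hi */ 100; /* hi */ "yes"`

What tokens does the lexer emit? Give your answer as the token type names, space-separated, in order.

Answer: NUM MINUS STR ID NUM SEMI STR

Derivation:
pos=0: emit NUM '12' (now at pos=2)
pos=2: emit MINUS '-'
pos=4: enter STRING mode
pos=4: emit STR "ok" (now at pos=8)
pos=8: emit ID 'tmp' (now at pos=11)
pos=11: enter COMMENT mode (saw '/*')
exit COMMENT mode (now at pos=19)
pos=20: emit NUM '100' (now at pos=23)
pos=23: emit SEMI ';'
pos=25: enter COMMENT mode (saw '/*')
exit COMMENT mode (now at pos=33)
pos=34: enter STRING mode
pos=34: emit STR "yes" (now at pos=39)
DONE. 7 tokens: [NUM, MINUS, STR, ID, NUM, SEMI, STR]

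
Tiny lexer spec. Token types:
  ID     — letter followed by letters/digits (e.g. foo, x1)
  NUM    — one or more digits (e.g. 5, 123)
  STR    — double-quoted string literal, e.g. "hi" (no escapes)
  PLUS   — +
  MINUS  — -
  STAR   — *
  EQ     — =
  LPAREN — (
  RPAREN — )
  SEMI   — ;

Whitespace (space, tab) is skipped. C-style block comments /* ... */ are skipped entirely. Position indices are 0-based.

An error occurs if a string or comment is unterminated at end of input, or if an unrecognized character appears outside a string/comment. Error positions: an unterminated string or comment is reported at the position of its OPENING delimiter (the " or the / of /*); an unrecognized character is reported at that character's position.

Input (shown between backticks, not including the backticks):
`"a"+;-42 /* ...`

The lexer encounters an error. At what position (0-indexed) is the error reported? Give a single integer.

Answer: 9

Derivation:
pos=0: enter STRING mode
pos=0: emit STR "a" (now at pos=3)
pos=3: emit PLUS '+'
pos=4: emit SEMI ';'
pos=5: emit MINUS '-'
pos=6: emit NUM '42' (now at pos=8)
pos=9: enter COMMENT mode (saw '/*')
pos=9: ERROR — unterminated comment (reached EOF)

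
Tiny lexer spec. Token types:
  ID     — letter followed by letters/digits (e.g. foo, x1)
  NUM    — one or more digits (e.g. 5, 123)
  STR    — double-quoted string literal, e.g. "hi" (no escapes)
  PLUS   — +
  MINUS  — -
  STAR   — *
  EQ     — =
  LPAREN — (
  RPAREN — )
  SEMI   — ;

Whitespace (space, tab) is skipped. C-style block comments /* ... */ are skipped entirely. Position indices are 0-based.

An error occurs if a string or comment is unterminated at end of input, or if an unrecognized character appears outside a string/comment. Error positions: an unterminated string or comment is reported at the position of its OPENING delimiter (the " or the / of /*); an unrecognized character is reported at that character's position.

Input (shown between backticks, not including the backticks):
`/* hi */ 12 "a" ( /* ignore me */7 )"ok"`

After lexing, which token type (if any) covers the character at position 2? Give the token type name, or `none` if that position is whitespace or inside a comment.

pos=0: enter COMMENT mode (saw '/*')
exit COMMENT mode (now at pos=8)
pos=9: emit NUM '12' (now at pos=11)
pos=12: enter STRING mode
pos=12: emit STR "a" (now at pos=15)
pos=16: emit LPAREN '('
pos=18: enter COMMENT mode (saw '/*')
exit COMMENT mode (now at pos=33)
pos=33: emit NUM '7' (now at pos=34)
pos=35: emit RPAREN ')'
pos=36: enter STRING mode
pos=36: emit STR "ok" (now at pos=40)
DONE. 6 tokens: [NUM, STR, LPAREN, NUM, RPAREN, STR]
Position 2: char is ' ' -> none

Answer: none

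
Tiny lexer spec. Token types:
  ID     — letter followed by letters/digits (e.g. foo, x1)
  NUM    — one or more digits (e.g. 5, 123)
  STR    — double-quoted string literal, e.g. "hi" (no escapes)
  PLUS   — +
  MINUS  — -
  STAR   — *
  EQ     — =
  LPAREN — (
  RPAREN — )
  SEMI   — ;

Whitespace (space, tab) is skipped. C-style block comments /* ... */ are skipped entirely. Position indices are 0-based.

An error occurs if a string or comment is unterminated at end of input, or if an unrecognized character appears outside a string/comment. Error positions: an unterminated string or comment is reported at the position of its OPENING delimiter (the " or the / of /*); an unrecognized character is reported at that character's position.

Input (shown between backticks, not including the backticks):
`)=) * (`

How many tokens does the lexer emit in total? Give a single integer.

pos=0: emit RPAREN ')'
pos=1: emit EQ '='
pos=2: emit RPAREN ')'
pos=4: emit STAR '*'
pos=6: emit LPAREN '('
DONE. 5 tokens: [RPAREN, EQ, RPAREN, STAR, LPAREN]

Answer: 5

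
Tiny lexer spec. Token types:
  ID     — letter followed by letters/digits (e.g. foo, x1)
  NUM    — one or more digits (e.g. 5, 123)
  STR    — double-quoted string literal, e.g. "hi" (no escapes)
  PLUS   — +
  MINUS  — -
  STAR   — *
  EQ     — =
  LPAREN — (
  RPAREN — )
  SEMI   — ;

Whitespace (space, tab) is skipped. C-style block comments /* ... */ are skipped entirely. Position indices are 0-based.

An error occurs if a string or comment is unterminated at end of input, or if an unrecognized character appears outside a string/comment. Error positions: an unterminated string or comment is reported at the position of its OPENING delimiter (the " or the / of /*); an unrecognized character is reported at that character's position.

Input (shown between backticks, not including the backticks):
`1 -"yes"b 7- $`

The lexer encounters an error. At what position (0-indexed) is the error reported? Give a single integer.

Answer: 13

Derivation:
pos=0: emit NUM '1' (now at pos=1)
pos=2: emit MINUS '-'
pos=3: enter STRING mode
pos=3: emit STR "yes" (now at pos=8)
pos=8: emit ID 'b' (now at pos=9)
pos=10: emit NUM '7' (now at pos=11)
pos=11: emit MINUS '-'
pos=13: ERROR — unrecognized char '$'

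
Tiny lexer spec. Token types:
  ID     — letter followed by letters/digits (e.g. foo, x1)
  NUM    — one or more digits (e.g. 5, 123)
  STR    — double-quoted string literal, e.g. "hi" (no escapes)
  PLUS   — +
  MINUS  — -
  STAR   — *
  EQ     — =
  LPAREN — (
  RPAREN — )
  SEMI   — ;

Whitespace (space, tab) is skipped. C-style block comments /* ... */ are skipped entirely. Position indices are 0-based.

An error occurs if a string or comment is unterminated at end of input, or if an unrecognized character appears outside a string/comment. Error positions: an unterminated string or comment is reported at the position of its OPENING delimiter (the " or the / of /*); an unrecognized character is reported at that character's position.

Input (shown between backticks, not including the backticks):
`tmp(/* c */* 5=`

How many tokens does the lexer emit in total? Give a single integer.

pos=0: emit ID 'tmp' (now at pos=3)
pos=3: emit LPAREN '('
pos=4: enter COMMENT mode (saw '/*')
exit COMMENT mode (now at pos=11)
pos=11: emit STAR '*'
pos=13: emit NUM '5' (now at pos=14)
pos=14: emit EQ '='
DONE. 5 tokens: [ID, LPAREN, STAR, NUM, EQ]

Answer: 5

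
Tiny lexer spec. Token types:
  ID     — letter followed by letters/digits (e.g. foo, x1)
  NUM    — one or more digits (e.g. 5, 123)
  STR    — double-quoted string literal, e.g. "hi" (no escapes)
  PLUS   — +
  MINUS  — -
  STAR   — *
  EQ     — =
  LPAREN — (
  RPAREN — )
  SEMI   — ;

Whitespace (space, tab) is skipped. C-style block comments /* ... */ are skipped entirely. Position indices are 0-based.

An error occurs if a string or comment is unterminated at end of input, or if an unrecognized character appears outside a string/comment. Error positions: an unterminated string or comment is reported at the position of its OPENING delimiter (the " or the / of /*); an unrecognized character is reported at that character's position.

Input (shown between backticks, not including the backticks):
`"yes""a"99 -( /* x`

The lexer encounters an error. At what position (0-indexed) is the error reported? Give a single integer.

Answer: 14

Derivation:
pos=0: enter STRING mode
pos=0: emit STR "yes" (now at pos=5)
pos=5: enter STRING mode
pos=5: emit STR "a" (now at pos=8)
pos=8: emit NUM '99' (now at pos=10)
pos=11: emit MINUS '-'
pos=12: emit LPAREN '('
pos=14: enter COMMENT mode (saw '/*')
pos=14: ERROR — unterminated comment (reached EOF)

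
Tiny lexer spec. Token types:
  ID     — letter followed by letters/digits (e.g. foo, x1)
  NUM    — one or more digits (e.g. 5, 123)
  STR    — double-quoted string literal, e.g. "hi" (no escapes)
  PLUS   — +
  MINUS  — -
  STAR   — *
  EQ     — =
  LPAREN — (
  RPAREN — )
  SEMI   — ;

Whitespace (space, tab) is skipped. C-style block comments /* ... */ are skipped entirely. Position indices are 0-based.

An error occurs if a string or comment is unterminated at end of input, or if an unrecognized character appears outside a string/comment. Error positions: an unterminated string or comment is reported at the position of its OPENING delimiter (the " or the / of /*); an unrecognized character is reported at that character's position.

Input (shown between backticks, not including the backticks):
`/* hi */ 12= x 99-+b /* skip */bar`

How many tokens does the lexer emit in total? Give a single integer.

pos=0: enter COMMENT mode (saw '/*')
exit COMMENT mode (now at pos=8)
pos=9: emit NUM '12' (now at pos=11)
pos=11: emit EQ '='
pos=13: emit ID 'x' (now at pos=14)
pos=15: emit NUM '99' (now at pos=17)
pos=17: emit MINUS '-'
pos=18: emit PLUS '+'
pos=19: emit ID 'b' (now at pos=20)
pos=21: enter COMMENT mode (saw '/*')
exit COMMENT mode (now at pos=31)
pos=31: emit ID 'bar' (now at pos=34)
DONE. 8 tokens: [NUM, EQ, ID, NUM, MINUS, PLUS, ID, ID]

Answer: 8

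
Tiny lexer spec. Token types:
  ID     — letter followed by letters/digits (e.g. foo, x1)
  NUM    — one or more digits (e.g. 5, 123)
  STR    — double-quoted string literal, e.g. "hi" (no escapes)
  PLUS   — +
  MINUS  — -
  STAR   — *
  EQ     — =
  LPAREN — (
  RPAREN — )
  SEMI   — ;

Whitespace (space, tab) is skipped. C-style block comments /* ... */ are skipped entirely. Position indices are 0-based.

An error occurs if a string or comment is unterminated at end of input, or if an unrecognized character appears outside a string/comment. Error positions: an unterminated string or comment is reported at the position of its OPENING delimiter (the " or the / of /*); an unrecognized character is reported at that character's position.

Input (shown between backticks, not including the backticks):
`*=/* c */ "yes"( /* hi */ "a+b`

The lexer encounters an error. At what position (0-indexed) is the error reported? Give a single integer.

pos=0: emit STAR '*'
pos=1: emit EQ '='
pos=2: enter COMMENT mode (saw '/*')
exit COMMENT mode (now at pos=9)
pos=10: enter STRING mode
pos=10: emit STR "yes" (now at pos=15)
pos=15: emit LPAREN '('
pos=17: enter COMMENT mode (saw '/*')
exit COMMENT mode (now at pos=25)
pos=26: enter STRING mode
pos=26: ERROR — unterminated string

Answer: 26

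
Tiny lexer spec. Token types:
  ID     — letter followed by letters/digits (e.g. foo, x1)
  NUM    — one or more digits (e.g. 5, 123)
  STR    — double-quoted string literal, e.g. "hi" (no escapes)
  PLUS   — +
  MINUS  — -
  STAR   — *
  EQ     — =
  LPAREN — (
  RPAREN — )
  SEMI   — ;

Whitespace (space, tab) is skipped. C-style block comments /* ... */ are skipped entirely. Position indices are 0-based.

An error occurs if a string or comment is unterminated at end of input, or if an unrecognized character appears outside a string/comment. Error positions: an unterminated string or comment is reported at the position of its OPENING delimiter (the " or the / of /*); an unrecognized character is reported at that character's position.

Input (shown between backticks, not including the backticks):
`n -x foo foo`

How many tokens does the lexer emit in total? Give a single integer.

pos=0: emit ID 'n' (now at pos=1)
pos=2: emit MINUS '-'
pos=3: emit ID 'x' (now at pos=4)
pos=5: emit ID 'foo' (now at pos=8)
pos=9: emit ID 'foo' (now at pos=12)
DONE. 5 tokens: [ID, MINUS, ID, ID, ID]

Answer: 5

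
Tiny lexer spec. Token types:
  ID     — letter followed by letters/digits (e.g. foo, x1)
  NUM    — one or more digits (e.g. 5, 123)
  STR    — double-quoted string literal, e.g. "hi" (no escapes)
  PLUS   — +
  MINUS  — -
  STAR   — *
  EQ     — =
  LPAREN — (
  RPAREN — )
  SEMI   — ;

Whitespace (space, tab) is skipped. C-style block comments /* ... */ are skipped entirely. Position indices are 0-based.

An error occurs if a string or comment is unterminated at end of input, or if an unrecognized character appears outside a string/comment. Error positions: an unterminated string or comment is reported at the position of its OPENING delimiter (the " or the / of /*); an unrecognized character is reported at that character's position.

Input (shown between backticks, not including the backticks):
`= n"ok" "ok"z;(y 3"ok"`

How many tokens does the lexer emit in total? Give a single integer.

Answer: 10

Derivation:
pos=0: emit EQ '='
pos=2: emit ID 'n' (now at pos=3)
pos=3: enter STRING mode
pos=3: emit STR "ok" (now at pos=7)
pos=8: enter STRING mode
pos=8: emit STR "ok" (now at pos=12)
pos=12: emit ID 'z' (now at pos=13)
pos=13: emit SEMI ';'
pos=14: emit LPAREN '('
pos=15: emit ID 'y' (now at pos=16)
pos=17: emit NUM '3' (now at pos=18)
pos=18: enter STRING mode
pos=18: emit STR "ok" (now at pos=22)
DONE. 10 tokens: [EQ, ID, STR, STR, ID, SEMI, LPAREN, ID, NUM, STR]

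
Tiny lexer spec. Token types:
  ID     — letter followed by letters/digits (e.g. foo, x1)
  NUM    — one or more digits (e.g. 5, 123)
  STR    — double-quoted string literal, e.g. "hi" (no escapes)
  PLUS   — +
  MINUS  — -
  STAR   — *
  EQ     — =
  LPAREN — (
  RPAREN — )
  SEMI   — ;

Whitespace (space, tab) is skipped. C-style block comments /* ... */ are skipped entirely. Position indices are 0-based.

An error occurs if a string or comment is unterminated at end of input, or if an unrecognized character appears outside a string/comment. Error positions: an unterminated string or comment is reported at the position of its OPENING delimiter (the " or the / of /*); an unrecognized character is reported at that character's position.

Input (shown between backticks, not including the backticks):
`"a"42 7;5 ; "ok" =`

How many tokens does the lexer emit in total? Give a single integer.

pos=0: enter STRING mode
pos=0: emit STR "a" (now at pos=3)
pos=3: emit NUM '42' (now at pos=5)
pos=6: emit NUM '7' (now at pos=7)
pos=7: emit SEMI ';'
pos=8: emit NUM '5' (now at pos=9)
pos=10: emit SEMI ';'
pos=12: enter STRING mode
pos=12: emit STR "ok" (now at pos=16)
pos=17: emit EQ '='
DONE. 8 tokens: [STR, NUM, NUM, SEMI, NUM, SEMI, STR, EQ]

Answer: 8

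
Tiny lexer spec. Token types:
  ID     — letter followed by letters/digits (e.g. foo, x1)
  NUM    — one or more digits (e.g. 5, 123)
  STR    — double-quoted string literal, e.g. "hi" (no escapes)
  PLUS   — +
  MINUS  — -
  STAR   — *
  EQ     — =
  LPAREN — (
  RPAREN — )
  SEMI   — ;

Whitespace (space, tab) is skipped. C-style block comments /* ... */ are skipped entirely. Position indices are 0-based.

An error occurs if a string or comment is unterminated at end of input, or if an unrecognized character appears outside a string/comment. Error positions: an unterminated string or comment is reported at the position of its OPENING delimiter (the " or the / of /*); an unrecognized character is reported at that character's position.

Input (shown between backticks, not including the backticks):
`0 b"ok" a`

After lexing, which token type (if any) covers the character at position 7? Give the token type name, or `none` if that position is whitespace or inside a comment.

pos=0: emit NUM '0' (now at pos=1)
pos=2: emit ID 'b' (now at pos=3)
pos=3: enter STRING mode
pos=3: emit STR "ok" (now at pos=7)
pos=8: emit ID 'a' (now at pos=9)
DONE. 4 tokens: [NUM, ID, STR, ID]
Position 7: char is ' ' -> none

Answer: none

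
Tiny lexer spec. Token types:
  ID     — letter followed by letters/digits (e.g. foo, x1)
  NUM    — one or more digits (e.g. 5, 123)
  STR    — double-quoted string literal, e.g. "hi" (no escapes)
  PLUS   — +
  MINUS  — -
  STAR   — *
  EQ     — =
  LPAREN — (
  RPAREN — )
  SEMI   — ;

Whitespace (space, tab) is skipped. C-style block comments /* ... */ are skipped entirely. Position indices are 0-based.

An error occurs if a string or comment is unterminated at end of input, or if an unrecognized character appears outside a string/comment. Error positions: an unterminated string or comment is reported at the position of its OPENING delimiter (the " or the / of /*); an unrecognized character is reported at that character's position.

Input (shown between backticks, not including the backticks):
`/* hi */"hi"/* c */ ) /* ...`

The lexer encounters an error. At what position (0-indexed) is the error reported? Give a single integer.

pos=0: enter COMMENT mode (saw '/*')
exit COMMENT mode (now at pos=8)
pos=8: enter STRING mode
pos=8: emit STR "hi" (now at pos=12)
pos=12: enter COMMENT mode (saw '/*')
exit COMMENT mode (now at pos=19)
pos=20: emit RPAREN ')'
pos=22: enter COMMENT mode (saw '/*')
pos=22: ERROR — unterminated comment (reached EOF)

Answer: 22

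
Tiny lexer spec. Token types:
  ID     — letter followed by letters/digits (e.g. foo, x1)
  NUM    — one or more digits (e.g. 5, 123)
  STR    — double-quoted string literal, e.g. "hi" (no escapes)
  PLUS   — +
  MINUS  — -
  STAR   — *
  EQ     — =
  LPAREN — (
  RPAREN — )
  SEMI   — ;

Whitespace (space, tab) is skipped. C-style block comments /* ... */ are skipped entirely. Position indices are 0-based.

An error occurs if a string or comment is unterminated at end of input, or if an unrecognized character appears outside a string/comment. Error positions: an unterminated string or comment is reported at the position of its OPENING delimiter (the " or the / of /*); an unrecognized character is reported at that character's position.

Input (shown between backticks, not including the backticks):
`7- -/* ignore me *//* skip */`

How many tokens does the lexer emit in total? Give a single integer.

pos=0: emit NUM '7' (now at pos=1)
pos=1: emit MINUS '-'
pos=3: emit MINUS '-'
pos=4: enter COMMENT mode (saw '/*')
exit COMMENT mode (now at pos=19)
pos=19: enter COMMENT mode (saw '/*')
exit COMMENT mode (now at pos=29)
DONE. 3 tokens: [NUM, MINUS, MINUS]

Answer: 3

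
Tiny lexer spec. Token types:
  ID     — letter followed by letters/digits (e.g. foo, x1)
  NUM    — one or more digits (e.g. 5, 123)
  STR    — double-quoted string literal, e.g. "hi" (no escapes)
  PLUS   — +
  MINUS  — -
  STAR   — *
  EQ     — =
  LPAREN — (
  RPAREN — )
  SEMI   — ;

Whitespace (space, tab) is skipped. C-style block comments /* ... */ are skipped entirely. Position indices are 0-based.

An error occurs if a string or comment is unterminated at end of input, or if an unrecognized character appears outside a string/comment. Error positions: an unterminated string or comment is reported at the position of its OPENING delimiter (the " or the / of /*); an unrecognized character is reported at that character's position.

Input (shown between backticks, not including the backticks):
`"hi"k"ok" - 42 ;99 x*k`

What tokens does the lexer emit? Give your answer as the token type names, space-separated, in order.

Answer: STR ID STR MINUS NUM SEMI NUM ID STAR ID

Derivation:
pos=0: enter STRING mode
pos=0: emit STR "hi" (now at pos=4)
pos=4: emit ID 'k' (now at pos=5)
pos=5: enter STRING mode
pos=5: emit STR "ok" (now at pos=9)
pos=10: emit MINUS '-'
pos=12: emit NUM '42' (now at pos=14)
pos=15: emit SEMI ';'
pos=16: emit NUM '99' (now at pos=18)
pos=19: emit ID 'x' (now at pos=20)
pos=20: emit STAR '*'
pos=21: emit ID 'k' (now at pos=22)
DONE. 10 tokens: [STR, ID, STR, MINUS, NUM, SEMI, NUM, ID, STAR, ID]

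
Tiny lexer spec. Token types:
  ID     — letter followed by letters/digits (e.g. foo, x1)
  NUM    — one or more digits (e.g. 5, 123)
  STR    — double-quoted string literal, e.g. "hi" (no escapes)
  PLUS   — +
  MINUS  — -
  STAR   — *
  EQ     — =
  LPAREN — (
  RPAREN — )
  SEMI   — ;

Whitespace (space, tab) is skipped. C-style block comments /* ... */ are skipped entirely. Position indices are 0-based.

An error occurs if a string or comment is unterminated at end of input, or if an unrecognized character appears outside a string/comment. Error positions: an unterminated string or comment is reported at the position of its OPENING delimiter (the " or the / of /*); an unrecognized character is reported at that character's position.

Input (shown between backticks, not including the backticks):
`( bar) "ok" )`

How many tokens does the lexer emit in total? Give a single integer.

pos=0: emit LPAREN '('
pos=2: emit ID 'bar' (now at pos=5)
pos=5: emit RPAREN ')'
pos=7: enter STRING mode
pos=7: emit STR "ok" (now at pos=11)
pos=12: emit RPAREN ')'
DONE. 5 tokens: [LPAREN, ID, RPAREN, STR, RPAREN]

Answer: 5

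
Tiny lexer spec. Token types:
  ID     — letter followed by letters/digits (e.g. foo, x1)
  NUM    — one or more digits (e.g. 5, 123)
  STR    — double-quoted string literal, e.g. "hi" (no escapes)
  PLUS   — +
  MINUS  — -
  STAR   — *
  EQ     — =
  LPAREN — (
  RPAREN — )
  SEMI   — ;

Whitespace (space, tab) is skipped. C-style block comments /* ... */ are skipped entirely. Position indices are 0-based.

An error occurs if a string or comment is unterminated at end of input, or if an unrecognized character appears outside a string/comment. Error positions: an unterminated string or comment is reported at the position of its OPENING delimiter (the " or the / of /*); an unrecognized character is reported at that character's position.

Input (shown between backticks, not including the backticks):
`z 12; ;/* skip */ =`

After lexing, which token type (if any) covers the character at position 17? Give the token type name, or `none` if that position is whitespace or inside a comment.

Answer: none

Derivation:
pos=0: emit ID 'z' (now at pos=1)
pos=2: emit NUM '12' (now at pos=4)
pos=4: emit SEMI ';'
pos=6: emit SEMI ';'
pos=7: enter COMMENT mode (saw '/*')
exit COMMENT mode (now at pos=17)
pos=18: emit EQ '='
DONE. 5 tokens: [ID, NUM, SEMI, SEMI, EQ]
Position 17: char is ' ' -> none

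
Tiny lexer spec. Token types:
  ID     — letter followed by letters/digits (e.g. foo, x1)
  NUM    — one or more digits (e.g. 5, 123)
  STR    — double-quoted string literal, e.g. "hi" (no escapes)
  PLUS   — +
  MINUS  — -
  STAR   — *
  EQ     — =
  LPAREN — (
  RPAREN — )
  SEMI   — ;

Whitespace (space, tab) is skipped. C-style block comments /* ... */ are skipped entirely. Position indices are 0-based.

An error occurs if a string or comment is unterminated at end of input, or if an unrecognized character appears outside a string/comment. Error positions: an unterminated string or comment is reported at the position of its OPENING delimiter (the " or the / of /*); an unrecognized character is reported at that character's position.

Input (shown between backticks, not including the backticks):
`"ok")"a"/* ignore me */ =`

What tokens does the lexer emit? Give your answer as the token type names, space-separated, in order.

pos=0: enter STRING mode
pos=0: emit STR "ok" (now at pos=4)
pos=4: emit RPAREN ')'
pos=5: enter STRING mode
pos=5: emit STR "a" (now at pos=8)
pos=8: enter COMMENT mode (saw '/*')
exit COMMENT mode (now at pos=23)
pos=24: emit EQ '='
DONE. 4 tokens: [STR, RPAREN, STR, EQ]

Answer: STR RPAREN STR EQ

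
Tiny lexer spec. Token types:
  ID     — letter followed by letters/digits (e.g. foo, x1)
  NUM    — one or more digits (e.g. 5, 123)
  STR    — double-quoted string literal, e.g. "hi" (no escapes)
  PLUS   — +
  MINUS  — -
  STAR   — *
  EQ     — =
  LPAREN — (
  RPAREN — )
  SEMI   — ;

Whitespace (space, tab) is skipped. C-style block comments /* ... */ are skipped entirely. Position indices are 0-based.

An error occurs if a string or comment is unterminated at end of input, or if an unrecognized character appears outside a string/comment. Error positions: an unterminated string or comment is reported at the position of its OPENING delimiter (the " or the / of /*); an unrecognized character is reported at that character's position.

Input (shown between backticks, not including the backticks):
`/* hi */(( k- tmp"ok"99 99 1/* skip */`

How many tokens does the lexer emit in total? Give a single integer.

Answer: 9

Derivation:
pos=0: enter COMMENT mode (saw '/*')
exit COMMENT mode (now at pos=8)
pos=8: emit LPAREN '('
pos=9: emit LPAREN '('
pos=11: emit ID 'k' (now at pos=12)
pos=12: emit MINUS '-'
pos=14: emit ID 'tmp' (now at pos=17)
pos=17: enter STRING mode
pos=17: emit STR "ok" (now at pos=21)
pos=21: emit NUM '99' (now at pos=23)
pos=24: emit NUM '99' (now at pos=26)
pos=27: emit NUM '1' (now at pos=28)
pos=28: enter COMMENT mode (saw '/*')
exit COMMENT mode (now at pos=38)
DONE. 9 tokens: [LPAREN, LPAREN, ID, MINUS, ID, STR, NUM, NUM, NUM]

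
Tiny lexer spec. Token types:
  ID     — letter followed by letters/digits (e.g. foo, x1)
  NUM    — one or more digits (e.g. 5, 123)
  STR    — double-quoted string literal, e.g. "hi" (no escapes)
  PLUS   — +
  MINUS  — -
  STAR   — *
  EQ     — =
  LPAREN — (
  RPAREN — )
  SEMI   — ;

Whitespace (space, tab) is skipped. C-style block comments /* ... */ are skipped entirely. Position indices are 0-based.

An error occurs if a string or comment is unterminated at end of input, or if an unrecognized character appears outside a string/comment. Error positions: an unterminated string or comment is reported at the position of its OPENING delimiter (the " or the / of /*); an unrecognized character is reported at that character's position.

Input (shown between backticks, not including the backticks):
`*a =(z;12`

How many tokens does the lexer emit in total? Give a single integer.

pos=0: emit STAR '*'
pos=1: emit ID 'a' (now at pos=2)
pos=3: emit EQ '='
pos=4: emit LPAREN '('
pos=5: emit ID 'z' (now at pos=6)
pos=6: emit SEMI ';'
pos=7: emit NUM '12' (now at pos=9)
DONE. 7 tokens: [STAR, ID, EQ, LPAREN, ID, SEMI, NUM]

Answer: 7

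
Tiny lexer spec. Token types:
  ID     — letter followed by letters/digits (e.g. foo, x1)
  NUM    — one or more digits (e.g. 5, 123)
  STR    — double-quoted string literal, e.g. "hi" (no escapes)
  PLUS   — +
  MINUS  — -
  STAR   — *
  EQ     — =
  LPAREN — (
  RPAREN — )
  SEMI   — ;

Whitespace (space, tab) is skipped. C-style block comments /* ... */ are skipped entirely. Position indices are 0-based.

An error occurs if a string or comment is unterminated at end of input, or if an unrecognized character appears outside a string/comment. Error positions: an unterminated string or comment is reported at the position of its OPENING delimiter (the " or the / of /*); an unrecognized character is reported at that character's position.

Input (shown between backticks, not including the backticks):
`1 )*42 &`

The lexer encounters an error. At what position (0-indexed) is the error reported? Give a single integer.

Answer: 7

Derivation:
pos=0: emit NUM '1' (now at pos=1)
pos=2: emit RPAREN ')'
pos=3: emit STAR '*'
pos=4: emit NUM '42' (now at pos=6)
pos=7: ERROR — unrecognized char '&'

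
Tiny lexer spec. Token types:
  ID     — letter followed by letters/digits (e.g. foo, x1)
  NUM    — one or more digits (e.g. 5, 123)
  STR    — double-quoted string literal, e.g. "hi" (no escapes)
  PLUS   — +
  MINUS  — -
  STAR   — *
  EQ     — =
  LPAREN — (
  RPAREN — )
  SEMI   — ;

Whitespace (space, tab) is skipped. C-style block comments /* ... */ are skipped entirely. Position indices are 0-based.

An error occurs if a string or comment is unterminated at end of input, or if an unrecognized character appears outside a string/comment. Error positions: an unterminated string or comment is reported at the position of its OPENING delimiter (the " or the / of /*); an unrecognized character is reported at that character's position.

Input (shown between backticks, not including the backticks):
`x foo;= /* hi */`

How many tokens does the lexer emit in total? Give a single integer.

pos=0: emit ID 'x' (now at pos=1)
pos=2: emit ID 'foo' (now at pos=5)
pos=5: emit SEMI ';'
pos=6: emit EQ '='
pos=8: enter COMMENT mode (saw '/*')
exit COMMENT mode (now at pos=16)
DONE. 4 tokens: [ID, ID, SEMI, EQ]

Answer: 4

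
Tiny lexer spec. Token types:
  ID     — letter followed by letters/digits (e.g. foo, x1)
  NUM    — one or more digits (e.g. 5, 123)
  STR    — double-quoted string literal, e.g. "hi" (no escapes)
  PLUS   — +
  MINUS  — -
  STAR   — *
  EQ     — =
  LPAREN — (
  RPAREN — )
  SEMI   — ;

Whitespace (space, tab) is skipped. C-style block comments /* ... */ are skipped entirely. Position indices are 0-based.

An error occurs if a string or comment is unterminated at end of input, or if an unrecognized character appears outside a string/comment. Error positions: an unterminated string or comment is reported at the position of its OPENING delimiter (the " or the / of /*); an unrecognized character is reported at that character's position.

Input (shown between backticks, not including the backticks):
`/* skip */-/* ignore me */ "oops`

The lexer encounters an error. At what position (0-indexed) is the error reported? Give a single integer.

Answer: 27

Derivation:
pos=0: enter COMMENT mode (saw '/*')
exit COMMENT mode (now at pos=10)
pos=10: emit MINUS '-'
pos=11: enter COMMENT mode (saw '/*')
exit COMMENT mode (now at pos=26)
pos=27: enter STRING mode
pos=27: ERROR — unterminated string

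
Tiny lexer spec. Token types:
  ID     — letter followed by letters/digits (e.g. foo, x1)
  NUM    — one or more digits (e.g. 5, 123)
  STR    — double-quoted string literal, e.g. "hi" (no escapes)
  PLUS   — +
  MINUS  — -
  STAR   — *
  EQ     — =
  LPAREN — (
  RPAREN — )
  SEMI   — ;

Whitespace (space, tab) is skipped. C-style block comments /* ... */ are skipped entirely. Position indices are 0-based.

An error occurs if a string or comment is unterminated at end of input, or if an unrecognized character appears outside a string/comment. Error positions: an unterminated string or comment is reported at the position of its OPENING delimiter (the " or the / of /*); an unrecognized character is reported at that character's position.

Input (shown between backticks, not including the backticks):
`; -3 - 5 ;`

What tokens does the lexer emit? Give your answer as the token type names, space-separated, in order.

Answer: SEMI MINUS NUM MINUS NUM SEMI

Derivation:
pos=0: emit SEMI ';'
pos=2: emit MINUS '-'
pos=3: emit NUM '3' (now at pos=4)
pos=5: emit MINUS '-'
pos=7: emit NUM '5' (now at pos=8)
pos=9: emit SEMI ';'
DONE. 6 tokens: [SEMI, MINUS, NUM, MINUS, NUM, SEMI]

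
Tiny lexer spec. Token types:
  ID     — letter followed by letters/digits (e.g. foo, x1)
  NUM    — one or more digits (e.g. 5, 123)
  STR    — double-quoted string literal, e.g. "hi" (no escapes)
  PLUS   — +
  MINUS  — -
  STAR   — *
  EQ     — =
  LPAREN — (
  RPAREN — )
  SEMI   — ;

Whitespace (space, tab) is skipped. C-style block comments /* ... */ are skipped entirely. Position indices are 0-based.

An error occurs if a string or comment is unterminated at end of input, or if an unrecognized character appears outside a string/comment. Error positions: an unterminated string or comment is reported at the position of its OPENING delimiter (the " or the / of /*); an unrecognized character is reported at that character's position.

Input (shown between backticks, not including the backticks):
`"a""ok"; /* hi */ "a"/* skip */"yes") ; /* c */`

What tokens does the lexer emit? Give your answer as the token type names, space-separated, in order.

Answer: STR STR SEMI STR STR RPAREN SEMI

Derivation:
pos=0: enter STRING mode
pos=0: emit STR "a" (now at pos=3)
pos=3: enter STRING mode
pos=3: emit STR "ok" (now at pos=7)
pos=7: emit SEMI ';'
pos=9: enter COMMENT mode (saw '/*')
exit COMMENT mode (now at pos=17)
pos=18: enter STRING mode
pos=18: emit STR "a" (now at pos=21)
pos=21: enter COMMENT mode (saw '/*')
exit COMMENT mode (now at pos=31)
pos=31: enter STRING mode
pos=31: emit STR "yes" (now at pos=36)
pos=36: emit RPAREN ')'
pos=38: emit SEMI ';'
pos=40: enter COMMENT mode (saw '/*')
exit COMMENT mode (now at pos=47)
DONE. 7 tokens: [STR, STR, SEMI, STR, STR, RPAREN, SEMI]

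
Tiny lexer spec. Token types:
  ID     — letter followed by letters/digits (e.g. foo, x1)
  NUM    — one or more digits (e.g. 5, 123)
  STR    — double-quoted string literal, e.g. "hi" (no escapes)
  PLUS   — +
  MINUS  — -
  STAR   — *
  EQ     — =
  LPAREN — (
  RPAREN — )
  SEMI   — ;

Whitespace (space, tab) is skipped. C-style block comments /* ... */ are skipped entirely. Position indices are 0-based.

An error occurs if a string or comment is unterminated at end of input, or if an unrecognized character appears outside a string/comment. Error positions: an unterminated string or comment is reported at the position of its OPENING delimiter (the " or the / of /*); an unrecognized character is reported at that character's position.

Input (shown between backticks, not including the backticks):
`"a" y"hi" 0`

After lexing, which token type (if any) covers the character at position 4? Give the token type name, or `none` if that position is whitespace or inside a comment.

pos=0: enter STRING mode
pos=0: emit STR "a" (now at pos=3)
pos=4: emit ID 'y' (now at pos=5)
pos=5: enter STRING mode
pos=5: emit STR "hi" (now at pos=9)
pos=10: emit NUM '0' (now at pos=11)
DONE. 4 tokens: [STR, ID, STR, NUM]
Position 4: char is 'y' -> ID

Answer: ID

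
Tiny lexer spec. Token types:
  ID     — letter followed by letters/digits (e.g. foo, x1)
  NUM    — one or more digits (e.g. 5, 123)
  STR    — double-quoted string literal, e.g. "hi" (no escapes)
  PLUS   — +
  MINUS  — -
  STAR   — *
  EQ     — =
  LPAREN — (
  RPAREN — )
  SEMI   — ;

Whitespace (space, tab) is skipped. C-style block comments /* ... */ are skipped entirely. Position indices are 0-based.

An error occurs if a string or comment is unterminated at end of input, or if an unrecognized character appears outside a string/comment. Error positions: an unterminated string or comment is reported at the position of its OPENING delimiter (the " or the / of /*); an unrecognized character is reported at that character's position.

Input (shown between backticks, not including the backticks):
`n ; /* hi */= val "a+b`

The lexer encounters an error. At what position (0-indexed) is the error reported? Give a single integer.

pos=0: emit ID 'n' (now at pos=1)
pos=2: emit SEMI ';'
pos=4: enter COMMENT mode (saw '/*')
exit COMMENT mode (now at pos=12)
pos=12: emit EQ '='
pos=14: emit ID 'val' (now at pos=17)
pos=18: enter STRING mode
pos=18: ERROR — unterminated string

Answer: 18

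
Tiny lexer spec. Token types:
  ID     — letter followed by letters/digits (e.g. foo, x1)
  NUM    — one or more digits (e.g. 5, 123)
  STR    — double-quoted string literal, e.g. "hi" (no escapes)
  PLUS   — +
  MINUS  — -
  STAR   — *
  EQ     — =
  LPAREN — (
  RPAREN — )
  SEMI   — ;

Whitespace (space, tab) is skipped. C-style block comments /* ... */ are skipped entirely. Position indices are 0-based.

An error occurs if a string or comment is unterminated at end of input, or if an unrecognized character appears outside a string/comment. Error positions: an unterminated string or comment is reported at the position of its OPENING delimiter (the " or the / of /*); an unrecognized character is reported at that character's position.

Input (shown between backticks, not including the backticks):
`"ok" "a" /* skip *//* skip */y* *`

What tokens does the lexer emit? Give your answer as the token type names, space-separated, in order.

Answer: STR STR ID STAR STAR

Derivation:
pos=0: enter STRING mode
pos=0: emit STR "ok" (now at pos=4)
pos=5: enter STRING mode
pos=5: emit STR "a" (now at pos=8)
pos=9: enter COMMENT mode (saw '/*')
exit COMMENT mode (now at pos=19)
pos=19: enter COMMENT mode (saw '/*')
exit COMMENT mode (now at pos=29)
pos=29: emit ID 'y' (now at pos=30)
pos=30: emit STAR '*'
pos=32: emit STAR '*'
DONE. 5 tokens: [STR, STR, ID, STAR, STAR]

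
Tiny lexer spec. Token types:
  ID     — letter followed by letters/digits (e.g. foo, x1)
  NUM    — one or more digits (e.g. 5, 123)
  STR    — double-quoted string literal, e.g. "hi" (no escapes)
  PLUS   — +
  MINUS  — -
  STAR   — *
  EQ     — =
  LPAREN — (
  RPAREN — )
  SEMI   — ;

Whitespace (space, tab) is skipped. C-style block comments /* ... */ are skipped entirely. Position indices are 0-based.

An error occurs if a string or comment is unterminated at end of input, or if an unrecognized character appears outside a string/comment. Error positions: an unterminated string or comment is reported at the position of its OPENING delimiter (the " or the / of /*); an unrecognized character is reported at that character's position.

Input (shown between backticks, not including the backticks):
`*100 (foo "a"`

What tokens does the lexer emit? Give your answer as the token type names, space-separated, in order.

Answer: STAR NUM LPAREN ID STR

Derivation:
pos=0: emit STAR '*'
pos=1: emit NUM '100' (now at pos=4)
pos=5: emit LPAREN '('
pos=6: emit ID 'foo' (now at pos=9)
pos=10: enter STRING mode
pos=10: emit STR "a" (now at pos=13)
DONE. 5 tokens: [STAR, NUM, LPAREN, ID, STR]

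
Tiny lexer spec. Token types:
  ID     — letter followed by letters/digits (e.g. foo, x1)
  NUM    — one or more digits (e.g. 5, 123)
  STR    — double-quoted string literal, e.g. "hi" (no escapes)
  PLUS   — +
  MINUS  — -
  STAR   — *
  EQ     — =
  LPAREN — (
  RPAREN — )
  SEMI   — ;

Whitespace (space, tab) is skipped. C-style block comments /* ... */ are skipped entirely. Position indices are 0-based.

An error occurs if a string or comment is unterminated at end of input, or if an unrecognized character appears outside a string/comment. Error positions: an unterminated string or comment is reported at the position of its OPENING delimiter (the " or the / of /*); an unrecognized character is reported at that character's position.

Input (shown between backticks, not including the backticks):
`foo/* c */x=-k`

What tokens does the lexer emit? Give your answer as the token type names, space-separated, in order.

Answer: ID ID EQ MINUS ID

Derivation:
pos=0: emit ID 'foo' (now at pos=3)
pos=3: enter COMMENT mode (saw '/*')
exit COMMENT mode (now at pos=10)
pos=10: emit ID 'x' (now at pos=11)
pos=11: emit EQ '='
pos=12: emit MINUS '-'
pos=13: emit ID 'k' (now at pos=14)
DONE. 5 tokens: [ID, ID, EQ, MINUS, ID]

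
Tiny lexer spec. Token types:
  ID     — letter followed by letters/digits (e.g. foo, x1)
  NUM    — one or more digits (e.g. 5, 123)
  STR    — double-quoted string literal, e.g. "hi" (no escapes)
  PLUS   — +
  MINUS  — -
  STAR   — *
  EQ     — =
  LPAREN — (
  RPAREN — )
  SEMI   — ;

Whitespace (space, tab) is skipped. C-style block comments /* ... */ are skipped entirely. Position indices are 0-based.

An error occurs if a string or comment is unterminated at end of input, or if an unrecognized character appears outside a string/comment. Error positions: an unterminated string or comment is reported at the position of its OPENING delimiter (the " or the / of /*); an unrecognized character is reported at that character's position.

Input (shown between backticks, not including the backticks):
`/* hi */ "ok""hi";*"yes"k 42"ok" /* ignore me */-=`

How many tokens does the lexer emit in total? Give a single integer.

Answer: 10

Derivation:
pos=0: enter COMMENT mode (saw '/*')
exit COMMENT mode (now at pos=8)
pos=9: enter STRING mode
pos=9: emit STR "ok" (now at pos=13)
pos=13: enter STRING mode
pos=13: emit STR "hi" (now at pos=17)
pos=17: emit SEMI ';'
pos=18: emit STAR '*'
pos=19: enter STRING mode
pos=19: emit STR "yes" (now at pos=24)
pos=24: emit ID 'k' (now at pos=25)
pos=26: emit NUM '42' (now at pos=28)
pos=28: enter STRING mode
pos=28: emit STR "ok" (now at pos=32)
pos=33: enter COMMENT mode (saw '/*')
exit COMMENT mode (now at pos=48)
pos=48: emit MINUS '-'
pos=49: emit EQ '='
DONE. 10 tokens: [STR, STR, SEMI, STAR, STR, ID, NUM, STR, MINUS, EQ]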